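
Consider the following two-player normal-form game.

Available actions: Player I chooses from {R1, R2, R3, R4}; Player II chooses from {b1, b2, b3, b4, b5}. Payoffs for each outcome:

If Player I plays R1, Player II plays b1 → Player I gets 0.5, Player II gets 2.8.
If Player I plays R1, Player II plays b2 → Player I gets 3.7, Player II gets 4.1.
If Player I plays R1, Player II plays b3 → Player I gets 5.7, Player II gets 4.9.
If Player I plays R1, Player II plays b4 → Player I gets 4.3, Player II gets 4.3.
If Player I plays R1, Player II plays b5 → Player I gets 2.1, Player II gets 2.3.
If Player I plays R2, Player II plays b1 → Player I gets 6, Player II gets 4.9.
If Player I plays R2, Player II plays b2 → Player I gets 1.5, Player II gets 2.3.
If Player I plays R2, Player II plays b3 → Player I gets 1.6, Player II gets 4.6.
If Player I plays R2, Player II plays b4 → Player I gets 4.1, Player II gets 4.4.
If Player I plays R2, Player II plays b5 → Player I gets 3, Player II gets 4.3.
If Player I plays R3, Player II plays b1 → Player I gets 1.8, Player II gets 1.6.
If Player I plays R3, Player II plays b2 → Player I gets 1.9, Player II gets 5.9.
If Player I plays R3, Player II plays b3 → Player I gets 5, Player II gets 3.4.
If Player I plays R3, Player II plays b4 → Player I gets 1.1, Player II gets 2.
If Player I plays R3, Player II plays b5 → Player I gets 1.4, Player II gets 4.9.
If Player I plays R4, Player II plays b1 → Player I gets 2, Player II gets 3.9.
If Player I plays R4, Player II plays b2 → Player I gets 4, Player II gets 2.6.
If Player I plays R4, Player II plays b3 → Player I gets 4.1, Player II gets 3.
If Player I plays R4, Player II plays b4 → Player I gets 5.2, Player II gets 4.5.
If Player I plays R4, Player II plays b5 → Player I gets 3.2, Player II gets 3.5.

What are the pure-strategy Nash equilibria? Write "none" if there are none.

(R1, b1): Player I can switch to R2 (0.5 → 6). Not NE.
(R1, b2): Player I can switch to R4 (3.7 → 4). Not NE.
(R1, b3): Player I gets 5.7, best alternative 5; Player II gets 4.9, best alternative 4.3. No profitable deviation — NE.
(R1, b4): Player I can switch to R4 (4.3 → 5.2). Not NE.
(R1, b5): Player I can switch to R2 (2.1 → 3). Not NE.
(R2, b1): Player I gets 6, best alternative 2; Player II gets 4.9, best alternative 4.6. No profitable deviation — NE.
(R2, b2): Player I can switch to R1 (1.5 → 3.7). Not NE.
(R2, b3): Player I can switch to R1 (1.6 → 5.7). Not NE.
(R2, b4): Player I can switch to R1 (4.1 → 4.3). Not NE.
(R2, b5): Player I can switch to R4 (3 → 3.2). Not NE.
(R3, b1): Player I can switch to R2 (1.8 → 6). Not NE.
(R3, b2): Player I can switch to R1 (1.9 → 3.7). Not NE.
(R3, b3): Player I can switch to R1 (5 → 5.7). Not NE.
(R3, b4): Player I can switch to R1 (1.1 → 4.3). Not NE.
(R4, b4): Player I gets 5.2, best alternative 4.3; Player II gets 4.5, best alternative 3.9. No profitable deviation — NE.
(The remaining 5 profiles each have a profitable deviation by the same check.)

The pure Nash equilibria are (R1, b3), (R2, b1), (R4, b4).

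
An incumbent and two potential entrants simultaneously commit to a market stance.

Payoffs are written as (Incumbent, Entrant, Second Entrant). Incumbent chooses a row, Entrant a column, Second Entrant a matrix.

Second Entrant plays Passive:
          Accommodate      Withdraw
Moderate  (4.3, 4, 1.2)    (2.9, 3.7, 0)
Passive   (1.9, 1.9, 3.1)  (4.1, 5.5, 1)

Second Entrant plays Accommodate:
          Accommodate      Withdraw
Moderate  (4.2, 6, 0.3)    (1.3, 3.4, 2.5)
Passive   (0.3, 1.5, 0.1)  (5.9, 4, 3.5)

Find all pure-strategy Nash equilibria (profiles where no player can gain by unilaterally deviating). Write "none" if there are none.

For each player, find the best response to each opponent profile; mutual best responses are the pure NE.
Incumbent against (Accommodate, Passive): payoffs 4.3, 1.9 → best response Moderate.
Incumbent against (Accommodate, Accommodate): payoffs 4.2, 0.3 → best response Moderate.
Incumbent against (Withdraw, Passive): payoffs 2.9, 4.1 → best response Passive.
Incumbent against (Withdraw, Accommodate): payoffs 1.3, 5.9 → best response Passive.
Entrant against (Moderate, Passive): payoffs 4, 3.7 → best response Accommodate.
Entrant against (Moderate, Accommodate): payoffs 6, 3.4 → best response Accommodate.
Entrant against (Passive, Passive): payoffs 1.9, 5.5 → best response Withdraw.
Entrant against (Passive, Accommodate): payoffs 1.5, 4 → best response Withdraw.
Second Entrant against (Moderate, Accommodate): payoffs 1.2, 0.3 → best response Passive.
Second Entrant against (Moderate, Withdraw): payoffs 0, 2.5 → best response Accommodate.
Second Entrant against (Passive, Accommodate): payoffs 3.1, 0.1 → best response Passive.
Second Entrant against (Passive, Withdraw): payoffs 1, 3.5 → best response Accommodate.
Mutual best responses: (Moderate, Accommodate, Passive); (Passive, Withdraw, Accommodate).

The pure Nash equilibria are (Moderate, Accommodate, Passive), (Passive, Withdraw, Accommodate).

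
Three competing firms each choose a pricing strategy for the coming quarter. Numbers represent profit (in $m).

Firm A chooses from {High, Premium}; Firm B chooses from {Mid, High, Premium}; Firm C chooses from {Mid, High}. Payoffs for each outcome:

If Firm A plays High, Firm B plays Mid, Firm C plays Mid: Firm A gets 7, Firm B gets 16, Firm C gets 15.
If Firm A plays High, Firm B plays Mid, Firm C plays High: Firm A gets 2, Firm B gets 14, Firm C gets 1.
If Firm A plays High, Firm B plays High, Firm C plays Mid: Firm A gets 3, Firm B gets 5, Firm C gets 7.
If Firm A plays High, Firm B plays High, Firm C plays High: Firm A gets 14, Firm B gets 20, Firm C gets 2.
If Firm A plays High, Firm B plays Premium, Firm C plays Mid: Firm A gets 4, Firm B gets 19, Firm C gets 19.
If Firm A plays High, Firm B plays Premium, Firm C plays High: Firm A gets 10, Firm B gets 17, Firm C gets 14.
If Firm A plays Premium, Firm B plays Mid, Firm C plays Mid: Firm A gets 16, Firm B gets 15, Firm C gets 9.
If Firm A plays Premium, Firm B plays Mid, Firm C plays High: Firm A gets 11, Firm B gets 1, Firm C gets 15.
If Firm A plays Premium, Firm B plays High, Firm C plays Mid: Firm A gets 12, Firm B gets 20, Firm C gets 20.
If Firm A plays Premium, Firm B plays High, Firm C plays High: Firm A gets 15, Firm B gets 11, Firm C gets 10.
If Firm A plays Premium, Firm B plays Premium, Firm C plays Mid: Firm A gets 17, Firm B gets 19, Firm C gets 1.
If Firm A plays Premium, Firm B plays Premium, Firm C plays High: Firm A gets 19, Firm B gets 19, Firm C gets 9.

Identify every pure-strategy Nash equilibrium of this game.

Check each profile: it is a Nash equilibrium iff no player can strictly gain by switching unilaterally.
(High, Mid, Mid): Firm A can switch to Premium (7 → 16). Not NE.
(High, Mid, High): Firm A can switch to Premium (2 → 11). Not NE.
(High, High, Mid): Firm A can switch to Premium (3 → 12). Not NE.
(High, High, High): Firm A can switch to Premium (14 → 15). Not NE.
(High, Premium, Mid): Firm A can switch to Premium (4 → 17). Not NE.
(High, Premium, High): Firm A can switch to Premium (10 → 19). Not NE.
(Premium, Mid, Mid): Firm B can switch to High (15 → 20). Not NE.
(Premium, Mid, High): Firm B can switch to High (1 → 11). Not NE.
(Premium, High, Mid): Firm A gets 12, best alternative 3; Firm B gets 20, best alternative 19; Firm C gets 20, best alternative 10. No profitable deviation — NE.
(Premium, Premium, High): Firm A gets 19, best alternative 10; Firm B gets 19, best alternative 11; Firm C gets 9, best alternative 1. No profitable deviation — NE.
(The remaining 2 profiles each have a profitable deviation by the same check.)

(Premium, High, Mid), (Premium, Premium, High)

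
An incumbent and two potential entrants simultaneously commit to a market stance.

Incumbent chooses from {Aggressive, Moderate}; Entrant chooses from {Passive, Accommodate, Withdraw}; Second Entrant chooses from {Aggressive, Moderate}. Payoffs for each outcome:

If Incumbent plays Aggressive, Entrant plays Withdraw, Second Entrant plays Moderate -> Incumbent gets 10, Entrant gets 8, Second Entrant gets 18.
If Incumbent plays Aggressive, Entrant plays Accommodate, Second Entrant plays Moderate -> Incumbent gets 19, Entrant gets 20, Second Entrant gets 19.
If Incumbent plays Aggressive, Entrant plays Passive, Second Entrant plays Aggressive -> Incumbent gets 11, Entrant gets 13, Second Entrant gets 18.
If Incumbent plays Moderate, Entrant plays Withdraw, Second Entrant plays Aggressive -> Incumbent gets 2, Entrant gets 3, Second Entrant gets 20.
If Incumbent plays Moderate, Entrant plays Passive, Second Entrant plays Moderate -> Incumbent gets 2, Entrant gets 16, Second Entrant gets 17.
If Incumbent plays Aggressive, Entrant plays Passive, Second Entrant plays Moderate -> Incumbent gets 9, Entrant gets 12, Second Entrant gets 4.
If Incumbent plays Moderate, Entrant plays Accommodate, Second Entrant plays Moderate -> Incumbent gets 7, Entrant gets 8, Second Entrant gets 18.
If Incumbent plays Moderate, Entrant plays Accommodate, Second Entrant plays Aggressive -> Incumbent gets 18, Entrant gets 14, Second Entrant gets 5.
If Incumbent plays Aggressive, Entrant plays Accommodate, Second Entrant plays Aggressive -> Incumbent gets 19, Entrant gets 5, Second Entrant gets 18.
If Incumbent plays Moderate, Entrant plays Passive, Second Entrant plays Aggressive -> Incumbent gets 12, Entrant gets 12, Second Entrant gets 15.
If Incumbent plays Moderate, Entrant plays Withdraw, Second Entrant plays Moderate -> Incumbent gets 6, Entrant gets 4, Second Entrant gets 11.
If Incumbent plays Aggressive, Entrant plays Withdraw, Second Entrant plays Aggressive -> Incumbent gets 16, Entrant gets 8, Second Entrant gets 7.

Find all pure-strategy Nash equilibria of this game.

Incumbent against (Passive, Aggressive): payoffs 11, 12 → best response Moderate.
Incumbent against (Passive, Moderate): payoffs 9, 2 → best response Aggressive.
Incumbent against (Accommodate, Aggressive): payoffs 19, 18 → best response Aggressive.
Incumbent against (Accommodate, Moderate): payoffs 19, 7 → best response Aggressive.
Incumbent against (Withdraw, Aggressive): payoffs 16, 2 → best response Aggressive.
Incumbent against (Withdraw, Moderate): payoffs 10, 6 → best response Aggressive.
Entrant against (Aggressive, Aggressive): payoffs 13, 5, 8 → best response Passive.
Entrant against (Aggressive, Moderate): payoffs 12, 20, 8 → best response Accommodate.
Entrant against (Moderate, Aggressive): payoffs 12, 14, 3 → best response Accommodate.
Entrant against (Moderate, Moderate): payoffs 16, 8, 4 → best response Passive.
Second Entrant against (Aggressive, Passive): payoffs 18, 4 → best response Aggressive.
Second Entrant against (Aggressive, Accommodate): payoffs 18, 19 → best response Moderate.
Second Entrant against (Aggressive, Withdraw): payoffs 7, 18 → best response Moderate.
Second Entrant against (Moderate, Passive): payoffs 15, 17 → best response Moderate.
Second Entrant against (Moderate, Accommodate): payoffs 5, 18 → best response Moderate.
Second Entrant against (Moderate, Withdraw): payoffs 20, 11 → best response Aggressive.
Mutual best responses: (Aggressive, Accommodate, Moderate).

(Aggressive, Accommodate, Moderate)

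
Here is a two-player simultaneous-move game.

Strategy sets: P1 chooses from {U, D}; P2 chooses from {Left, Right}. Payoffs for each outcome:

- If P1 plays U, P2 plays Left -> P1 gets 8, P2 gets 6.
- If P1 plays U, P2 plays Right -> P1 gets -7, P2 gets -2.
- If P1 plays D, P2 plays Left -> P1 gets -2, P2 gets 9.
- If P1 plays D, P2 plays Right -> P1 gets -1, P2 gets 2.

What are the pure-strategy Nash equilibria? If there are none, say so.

Pure NE: (U, Left)

Mark each player's best response to every combination of opponents' strategies; a profile where every player is best-responding is a pure Nash equilibrium.
P1 against Left: payoffs 8, -2 → best response U.
P1 against Right: payoffs -7, -1 → best response D.
P2 against U: payoffs 6, -2 → best response Left.
P2 against D: payoffs 9, 2 → best response Left.
Mutual best responses: (U, Left).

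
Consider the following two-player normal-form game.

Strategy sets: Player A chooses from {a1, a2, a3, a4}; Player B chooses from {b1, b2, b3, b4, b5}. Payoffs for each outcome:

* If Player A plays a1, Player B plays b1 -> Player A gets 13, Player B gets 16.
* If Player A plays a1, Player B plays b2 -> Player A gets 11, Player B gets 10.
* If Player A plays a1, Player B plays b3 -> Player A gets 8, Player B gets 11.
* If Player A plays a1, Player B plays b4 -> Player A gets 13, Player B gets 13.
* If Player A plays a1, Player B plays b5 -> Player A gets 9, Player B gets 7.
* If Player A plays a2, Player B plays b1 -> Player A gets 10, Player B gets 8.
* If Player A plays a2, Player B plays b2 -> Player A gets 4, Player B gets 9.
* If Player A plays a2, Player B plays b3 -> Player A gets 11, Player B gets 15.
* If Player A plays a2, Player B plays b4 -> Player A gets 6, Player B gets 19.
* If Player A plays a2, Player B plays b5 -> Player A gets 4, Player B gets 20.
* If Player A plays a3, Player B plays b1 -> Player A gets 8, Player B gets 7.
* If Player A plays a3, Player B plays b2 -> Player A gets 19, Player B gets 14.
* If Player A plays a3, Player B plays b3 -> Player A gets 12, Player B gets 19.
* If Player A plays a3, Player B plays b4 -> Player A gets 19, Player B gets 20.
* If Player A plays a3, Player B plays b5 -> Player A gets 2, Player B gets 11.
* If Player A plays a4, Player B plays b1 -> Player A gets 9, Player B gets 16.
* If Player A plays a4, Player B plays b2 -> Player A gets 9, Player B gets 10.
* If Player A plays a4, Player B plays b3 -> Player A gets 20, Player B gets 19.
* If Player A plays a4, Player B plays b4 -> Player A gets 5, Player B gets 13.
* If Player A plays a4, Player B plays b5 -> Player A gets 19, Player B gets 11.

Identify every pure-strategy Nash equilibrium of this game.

Pure-strategy Nash equilibria: (a1, b1), (a3, b4), (a4, b3)

For each player, find the best response to each opponent profile; mutual best responses are the pure NE.
Player A against b1: payoffs 13, 10, 8, 9 → best response a1.
Player A against b2: payoffs 11, 4, 19, 9 → best response a3.
Player A against b3: payoffs 8, 11, 12, 20 → best response a4.
Player A against b4: payoffs 13, 6, 19, 5 → best response a3.
Player A against b5: payoffs 9, 4, 2, 19 → best response a4.
Player B against a1: payoffs 16, 10, 11, 13, 7 → best response b1.
Player B against a2: payoffs 8, 9, 15, 19, 20 → best response b5.
Player B against a3: payoffs 7, 14, 19, 20, 11 → best response b4.
Player B against a4: payoffs 16, 10, 19, 13, 11 → best response b3.
Mutual best responses: (a1, b1); (a3, b4); (a4, b3).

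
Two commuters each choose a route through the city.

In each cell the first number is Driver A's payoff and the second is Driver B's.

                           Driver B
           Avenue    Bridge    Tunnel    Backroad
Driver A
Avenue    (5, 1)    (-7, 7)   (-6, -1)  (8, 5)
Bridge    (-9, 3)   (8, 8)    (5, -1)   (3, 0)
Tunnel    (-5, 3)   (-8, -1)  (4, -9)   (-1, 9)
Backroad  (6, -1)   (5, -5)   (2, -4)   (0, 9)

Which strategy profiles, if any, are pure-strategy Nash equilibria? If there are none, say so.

Pure NE: (Bridge, Bridge)

Driver A against Avenue: payoffs 5, -9, -5, 6 → best response Backroad.
Driver A against Bridge: payoffs -7, 8, -8, 5 → best response Bridge.
Driver A against Tunnel: payoffs -6, 5, 4, 2 → best response Bridge.
Driver A against Backroad: payoffs 8, 3, -1, 0 → best response Avenue.
Driver B against Avenue: payoffs 1, 7, -1, 5 → best response Bridge.
Driver B against Bridge: payoffs 3, 8, -1, 0 → best response Bridge.
Driver B against Tunnel: payoffs 3, -1, -9, 9 → best response Backroad.
Driver B against Backroad: payoffs -1, -5, -4, 9 → best response Backroad.
Mutual best responses: (Bridge, Bridge).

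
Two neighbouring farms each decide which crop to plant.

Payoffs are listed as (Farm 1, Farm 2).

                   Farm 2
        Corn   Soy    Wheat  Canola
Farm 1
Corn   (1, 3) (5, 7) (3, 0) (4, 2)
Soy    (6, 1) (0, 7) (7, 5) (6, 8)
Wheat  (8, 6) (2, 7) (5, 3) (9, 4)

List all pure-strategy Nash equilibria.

The unique pure-strategy Nash equilibrium is (Corn, Soy).

(Corn, Corn): Farm 1 can switch to Soy (1 → 6). Not NE.
(Corn, Soy): Farm 1 gets 5, best alternative 2; Farm 2 gets 7, best alternative 3. No profitable deviation — NE.
(Corn, Wheat): Farm 1 can switch to Soy (3 → 7). Not NE.
(Corn, Canola): Farm 1 can switch to Soy (4 → 6). Not NE.
(Soy, Corn): Farm 1 can switch to Wheat (6 → 8). Not NE.
(Soy, Soy): Farm 1 can switch to Corn (0 → 5). Not NE.
(Soy, Wheat): Farm 2 can switch to Soy (5 → 7). Not NE.
(Soy, Canola): Farm 1 can switch to Wheat (6 → 9). Not NE.
(Wheat, Corn): Farm 2 can switch to Soy (6 → 7). Not NE.
(Wheat, Soy): Farm 1 can switch to Corn (2 → 5). Not NE.
(Wheat, Wheat): Farm 1 can switch to Soy (5 → 7). Not NE.
(The remaining 1 profile has a profitable deviation by the same check.)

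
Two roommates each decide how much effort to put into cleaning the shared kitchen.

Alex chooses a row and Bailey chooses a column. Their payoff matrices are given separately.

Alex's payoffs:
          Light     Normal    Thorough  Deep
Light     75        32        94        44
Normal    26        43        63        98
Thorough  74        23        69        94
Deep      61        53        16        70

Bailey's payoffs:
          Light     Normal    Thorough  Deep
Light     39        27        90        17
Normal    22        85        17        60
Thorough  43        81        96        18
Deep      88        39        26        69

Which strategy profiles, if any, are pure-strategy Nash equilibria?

Pure NE: (Light, Thorough)

Mark each player's best response to every combination of opponents' strategies; a profile where every player is best-responding is a pure Nash equilibrium.
Alex against Light: payoffs 75, 26, 74, 61 → best response Light.
Alex against Normal: payoffs 32, 43, 23, 53 → best response Deep.
Alex against Thorough: payoffs 94, 63, 69, 16 → best response Light.
Alex against Deep: payoffs 44, 98, 94, 70 → best response Normal.
Bailey against Light: payoffs 39, 27, 90, 17 → best response Thorough.
Bailey against Normal: payoffs 22, 85, 17, 60 → best response Normal.
Bailey against Thorough: payoffs 43, 81, 96, 18 → best response Thorough.
Bailey against Deep: payoffs 88, 39, 26, 69 → best response Light.
Mutual best responses: (Light, Thorough).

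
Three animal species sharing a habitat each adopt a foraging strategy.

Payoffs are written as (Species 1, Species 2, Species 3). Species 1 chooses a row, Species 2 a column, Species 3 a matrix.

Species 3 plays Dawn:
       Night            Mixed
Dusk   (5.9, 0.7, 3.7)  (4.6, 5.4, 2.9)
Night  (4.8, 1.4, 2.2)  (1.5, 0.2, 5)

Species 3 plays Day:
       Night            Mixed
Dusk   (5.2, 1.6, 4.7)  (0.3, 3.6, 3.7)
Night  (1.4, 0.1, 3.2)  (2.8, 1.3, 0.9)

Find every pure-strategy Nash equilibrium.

Mark each player's best response to every combination of opponents' strategies; a profile where every player is best-responding is a pure Nash equilibrium.
Species 1 against (Night, Dawn): payoffs 5.9, 4.8 → best response Dusk.
Species 1 against (Night, Day): payoffs 5.2, 1.4 → best response Dusk.
Species 1 against (Mixed, Dawn): payoffs 4.6, 1.5 → best response Dusk.
Species 1 against (Mixed, Day): payoffs 0.3, 2.8 → best response Night.
Species 2 against (Dusk, Dawn): payoffs 0.7, 5.4 → best response Mixed.
Species 2 against (Dusk, Day): payoffs 1.6, 3.6 → best response Mixed.
Species 2 against (Night, Dawn): payoffs 1.4, 0.2 → best response Night.
Species 2 against (Night, Day): payoffs 0.1, 1.3 → best response Mixed.
Species 3 against (Dusk, Night): payoffs 3.7, 4.7 → best response Day.
Species 3 against (Dusk, Mixed): payoffs 2.9, 3.7 → best response Day.
Species 3 against (Night, Night): payoffs 2.2, 3.2 → best response Day.
Species 3 against (Night, Mixed): payoffs 5, 0.9 → best response Dawn.
No profile is a mutual best response for all players.

No pure-strategy Nash equilibrium.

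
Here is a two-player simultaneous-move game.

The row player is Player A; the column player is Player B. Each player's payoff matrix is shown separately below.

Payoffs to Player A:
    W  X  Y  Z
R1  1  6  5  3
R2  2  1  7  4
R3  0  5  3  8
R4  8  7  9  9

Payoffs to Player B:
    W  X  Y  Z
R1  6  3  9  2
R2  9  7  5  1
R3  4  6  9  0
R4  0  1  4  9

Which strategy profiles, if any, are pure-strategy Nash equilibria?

(R1, W): Player A can switch to R2 (1 → 2). Not NE.
(R1, X): Player A can switch to R4 (6 → 7). Not NE.
(R1, Y): Player A can switch to R2 (5 → 7). Not NE.
(R1, Z): Player A can switch to R2 (3 → 4). Not NE.
(R2, W): Player A can switch to R4 (2 → 8). Not NE.
(R2, X): Player A can switch to R1 (1 → 6). Not NE.
(R4, Z): Player A gets 9, best alternative 8; Player B gets 9, best alternative 4. No profitable deviation — NE.
(The remaining 9 profiles each have a profitable deviation by the same check.)

The unique pure-strategy Nash equilibrium is (R4, Z).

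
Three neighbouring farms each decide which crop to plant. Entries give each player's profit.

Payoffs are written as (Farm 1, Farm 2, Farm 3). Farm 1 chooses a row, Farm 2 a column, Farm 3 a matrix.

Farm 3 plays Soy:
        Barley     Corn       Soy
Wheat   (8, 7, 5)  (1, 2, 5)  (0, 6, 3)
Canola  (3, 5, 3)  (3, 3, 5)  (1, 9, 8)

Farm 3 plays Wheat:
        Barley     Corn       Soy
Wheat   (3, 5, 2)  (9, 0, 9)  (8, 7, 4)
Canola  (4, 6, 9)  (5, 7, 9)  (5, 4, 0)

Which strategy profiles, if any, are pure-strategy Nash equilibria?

Farm 1 against (Barley, Soy): payoffs 8, 3 → best response Wheat.
Farm 1 against (Barley, Wheat): payoffs 3, 4 → best response Canola.
Farm 1 against (Corn, Soy): payoffs 1, 3 → best response Canola.
Farm 1 against (Corn, Wheat): payoffs 9, 5 → best response Wheat.
Farm 1 against (Soy, Soy): payoffs 0, 1 → best response Canola.
Farm 1 against (Soy, Wheat): payoffs 8, 5 → best response Wheat.
Farm 2 against (Wheat, Soy): payoffs 7, 2, 6 → best response Barley.
Farm 2 against (Wheat, Wheat): payoffs 5, 0, 7 → best response Soy.
Farm 2 against (Canola, Soy): payoffs 5, 3, 9 → best response Soy.
Farm 2 against (Canola, Wheat): payoffs 6, 7, 4 → best response Corn.
Farm 3 against (Wheat, Barley): payoffs 5, 2 → best response Soy.
Farm 3 against (Wheat, Corn): payoffs 5, 9 → best response Wheat.
Farm 3 against (Wheat, Soy): payoffs 3, 4 → best response Wheat.
Farm 3 against (Canola, Barley): payoffs 3, 9 → best response Wheat.
Farm 3 against (Canola, Corn): payoffs 5, 9 → best response Wheat.
Farm 3 against (Canola, Soy): payoffs 8, 0 → best response Soy.
Mutual best responses: (Wheat, Barley, Soy); (Wheat, Soy, Wheat); (Canola, Soy, Soy).

The pure Nash equilibria are (Wheat, Barley, Soy); (Wheat, Soy, Wheat); (Canola, Soy, Soy).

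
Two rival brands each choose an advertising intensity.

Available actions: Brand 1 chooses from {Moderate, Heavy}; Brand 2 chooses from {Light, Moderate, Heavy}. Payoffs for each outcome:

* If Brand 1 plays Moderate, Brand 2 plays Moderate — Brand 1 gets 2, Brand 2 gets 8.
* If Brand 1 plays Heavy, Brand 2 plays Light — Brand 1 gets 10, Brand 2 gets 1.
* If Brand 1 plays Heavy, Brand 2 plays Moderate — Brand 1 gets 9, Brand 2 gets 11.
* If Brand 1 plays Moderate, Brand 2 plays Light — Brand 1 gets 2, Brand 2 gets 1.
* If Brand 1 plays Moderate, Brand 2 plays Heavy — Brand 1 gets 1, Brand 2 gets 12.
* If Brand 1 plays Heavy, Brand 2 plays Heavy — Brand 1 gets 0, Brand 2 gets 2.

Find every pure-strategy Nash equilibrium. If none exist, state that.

(Moderate, Light): Brand 1 can switch to Heavy (2 → 10). Not NE.
(Moderate, Moderate): Brand 1 can switch to Heavy (2 → 9). Not NE.
(Moderate, Heavy): Brand 1 gets 1, best alternative 0; Brand 2 gets 12, best alternative 8. No profitable deviation — NE.
(Heavy, Light): Brand 2 can switch to Moderate (1 → 11). Not NE.
(Heavy, Moderate): Brand 1 gets 9, best alternative 2; Brand 2 gets 11, best alternative 2. No profitable deviation — NE.
(Heavy, Heavy): Brand 1 can switch to Moderate (0 → 1). Not NE.

(Moderate, Heavy), (Heavy, Moderate)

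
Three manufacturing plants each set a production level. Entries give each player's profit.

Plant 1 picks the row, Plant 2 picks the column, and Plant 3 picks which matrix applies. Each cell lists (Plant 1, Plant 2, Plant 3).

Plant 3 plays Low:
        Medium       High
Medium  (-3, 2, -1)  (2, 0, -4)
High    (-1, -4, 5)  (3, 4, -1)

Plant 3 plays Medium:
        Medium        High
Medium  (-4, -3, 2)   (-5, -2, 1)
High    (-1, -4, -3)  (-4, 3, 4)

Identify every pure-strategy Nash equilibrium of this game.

Check each profile: it is a Nash equilibrium iff no player can strictly gain by switching unilaterally.
(Medium, Medium, Low): Plant 1 can switch to High (-3 → -1). Not NE.
(Medium, Medium, Medium): Plant 1 can switch to High (-4 → -1). Not NE.
(Medium, High, Low): Plant 1 can switch to High (2 → 3). Not NE.
(Medium, High, Medium): Plant 1 can switch to High (-5 → -4). Not NE.
(High, Medium, Low): Plant 2 can switch to High (-4 → 4). Not NE.
(High, Medium, Medium): Plant 2 can switch to High (-4 → 3). Not NE.
(High, High, Low): Plant 3 can switch to Medium (-1 → 4). Not NE.
(High, High, Medium): Plant 1 gets -4, best alternative -5; Plant 2 gets 3, best alternative -4; Plant 3 gets 4, best alternative -1. No profitable deviation — NE.

The unique pure-strategy Nash equilibrium is (High, High, Medium).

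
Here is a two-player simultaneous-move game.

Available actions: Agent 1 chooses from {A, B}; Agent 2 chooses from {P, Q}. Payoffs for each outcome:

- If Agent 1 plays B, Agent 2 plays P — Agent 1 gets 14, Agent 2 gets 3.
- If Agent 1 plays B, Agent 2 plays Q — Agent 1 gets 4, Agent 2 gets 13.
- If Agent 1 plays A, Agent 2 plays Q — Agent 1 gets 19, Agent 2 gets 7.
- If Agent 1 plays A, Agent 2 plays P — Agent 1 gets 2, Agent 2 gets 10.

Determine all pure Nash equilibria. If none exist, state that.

Mark each player's best response to every combination of opponents' strategies; a profile where every player is best-responding is a pure Nash equilibrium.
Agent 1 against P: payoffs 2, 14 → best response B.
Agent 1 against Q: payoffs 19, 4 → best response A.
Agent 2 against A: payoffs 10, 7 → best response P.
Agent 2 against B: payoffs 3, 13 → best response Q.
No profile is a mutual best response for all players.

none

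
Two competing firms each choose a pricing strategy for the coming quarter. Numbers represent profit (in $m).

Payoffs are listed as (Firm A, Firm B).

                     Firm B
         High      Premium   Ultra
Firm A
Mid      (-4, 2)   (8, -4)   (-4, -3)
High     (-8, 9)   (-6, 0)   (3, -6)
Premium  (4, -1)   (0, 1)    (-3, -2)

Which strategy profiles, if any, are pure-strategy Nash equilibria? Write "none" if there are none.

No pure-strategy Nash equilibrium.

Check each profile: it is a Nash equilibrium iff no player can strictly gain by switching unilaterally.
(Mid, High): Firm A can switch to Premium (-4 → 4). Not NE.
(Mid, Premium): Firm B can switch to High (-4 → 2). Not NE.
(Mid, Ultra): Firm A can switch to High (-4 → 3). Not NE.
(High, High): Firm A can switch to Mid (-8 → -4). Not NE.
(High, Premium): Firm A can switch to Mid (-6 → 8). Not NE.
(High, Ultra): Firm B can switch to High (-6 → 9). Not NE.
(Premium, High): Firm B can switch to Premium (-1 → 1). Not NE.
(Premium, Premium): Firm A can switch to Mid (0 → 8). Not NE.
(Premium, Ultra): Firm A can switch to High (-3 → 3). Not NE.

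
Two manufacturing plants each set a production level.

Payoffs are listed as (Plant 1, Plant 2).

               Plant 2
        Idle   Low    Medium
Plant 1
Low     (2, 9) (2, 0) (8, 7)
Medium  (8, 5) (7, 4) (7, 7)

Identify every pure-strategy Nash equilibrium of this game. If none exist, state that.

Mark each player's best response to every combination of opponents' strategies; a profile where every player is best-responding is a pure Nash equilibrium.
Plant 1 against Idle: payoffs 2, 8 → best response Medium.
Plant 1 against Low: payoffs 2, 7 → best response Medium.
Plant 1 against Medium: payoffs 8, 7 → best response Low.
Plant 2 against Low: payoffs 9, 0, 7 → best response Idle.
Plant 2 against Medium: payoffs 5, 4, 7 → best response Medium.
No profile is a mutual best response for all players.

This game has no pure Nash equilibrium.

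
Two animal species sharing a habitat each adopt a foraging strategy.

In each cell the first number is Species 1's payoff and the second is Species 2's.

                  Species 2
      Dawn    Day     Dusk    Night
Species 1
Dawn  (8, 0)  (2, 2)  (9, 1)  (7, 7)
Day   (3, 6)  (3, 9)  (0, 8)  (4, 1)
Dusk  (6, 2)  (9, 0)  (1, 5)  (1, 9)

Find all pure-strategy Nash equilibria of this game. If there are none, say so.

(Dawn, Dawn): Species 2 can switch to Day (0 → 2). Not NE.
(Dawn, Day): Species 1 can switch to Day (2 → 3). Not NE.
(Dawn, Dusk): Species 2 can switch to Day (1 → 2). Not NE.
(Dawn, Night): Species 1 gets 7, best alternative 4; Species 2 gets 7, best alternative 2. No profitable deviation — NE.
(Day, Dawn): Species 1 can switch to Dawn (3 → 8). Not NE.
(Day, Day): Species 1 can switch to Dusk (3 → 9). Not NE.
(Day, Dusk): Species 1 can switch to Dawn (0 → 9). Not NE.
(The remaining 5 profiles each have a profitable deviation by the same check.)

Pure NE: (Dawn, Night)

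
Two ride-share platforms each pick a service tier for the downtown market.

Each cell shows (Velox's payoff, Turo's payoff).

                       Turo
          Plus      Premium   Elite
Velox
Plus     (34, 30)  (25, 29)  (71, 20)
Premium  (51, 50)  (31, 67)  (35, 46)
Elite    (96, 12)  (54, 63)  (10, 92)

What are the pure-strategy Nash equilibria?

There is no pure-strategy Nash equilibrium.

Velox against Plus: payoffs 34, 51, 96 → best response Elite.
Velox against Premium: payoffs 25, 31, 54 → best response Elite.
Velox against Elite: payoffs 71, 35, 10 → best response Plus.
Turo against Plus: payoffs 30, 29, 20 → best response Plus.
Turo against Premium: payoffs 50, 67, 46 → best response Premium.
Turo against Elite: payoffs 12, 63, 92 → best response Elite.
No profile is a mutual best response for all players.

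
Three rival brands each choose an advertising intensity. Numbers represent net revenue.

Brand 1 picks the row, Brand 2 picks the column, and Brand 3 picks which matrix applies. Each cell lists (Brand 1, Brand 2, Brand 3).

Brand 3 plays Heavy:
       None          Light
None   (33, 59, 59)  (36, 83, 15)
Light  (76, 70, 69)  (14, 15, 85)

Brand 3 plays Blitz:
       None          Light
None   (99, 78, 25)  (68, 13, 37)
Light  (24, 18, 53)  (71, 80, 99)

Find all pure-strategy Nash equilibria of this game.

(Light, None, Heavy); (Light, Light, Blitz)

(None, None, Heavy): Brand 1 can switch to Light (33 → 76). Not NE.
(None, None, Blitz): Brand 3 can switch to Heavy (25 → 59). Not NE.
(None, Light, Heavy): Brand 3 can switch to Blitz (15 → 37). Not NE.
(None, Light, Blitz): Brand 1 can switch to Light (68 → 71). Not NE.
(Light, None, Heavy): Brand 1 gets 76, best alternative 33; Brand 2 gets 70, best alternative 15; Brand 3 gets 69, best alternative 53. No profitable deviation — NE.
(Light, None, Blitz): Brand 1 can switch to None (24 → 99). Not NE.
(Light, Light, Heavy): Brand 1 can switch to None (14 → 36). Not NE.
(Light, Light, Blitz): Brand 1 gets 71, best alternative 68; Brand 2 gets 80, best alternative 18; Brand 3 gets 99, best alternative 85. No profitable deviation — NE.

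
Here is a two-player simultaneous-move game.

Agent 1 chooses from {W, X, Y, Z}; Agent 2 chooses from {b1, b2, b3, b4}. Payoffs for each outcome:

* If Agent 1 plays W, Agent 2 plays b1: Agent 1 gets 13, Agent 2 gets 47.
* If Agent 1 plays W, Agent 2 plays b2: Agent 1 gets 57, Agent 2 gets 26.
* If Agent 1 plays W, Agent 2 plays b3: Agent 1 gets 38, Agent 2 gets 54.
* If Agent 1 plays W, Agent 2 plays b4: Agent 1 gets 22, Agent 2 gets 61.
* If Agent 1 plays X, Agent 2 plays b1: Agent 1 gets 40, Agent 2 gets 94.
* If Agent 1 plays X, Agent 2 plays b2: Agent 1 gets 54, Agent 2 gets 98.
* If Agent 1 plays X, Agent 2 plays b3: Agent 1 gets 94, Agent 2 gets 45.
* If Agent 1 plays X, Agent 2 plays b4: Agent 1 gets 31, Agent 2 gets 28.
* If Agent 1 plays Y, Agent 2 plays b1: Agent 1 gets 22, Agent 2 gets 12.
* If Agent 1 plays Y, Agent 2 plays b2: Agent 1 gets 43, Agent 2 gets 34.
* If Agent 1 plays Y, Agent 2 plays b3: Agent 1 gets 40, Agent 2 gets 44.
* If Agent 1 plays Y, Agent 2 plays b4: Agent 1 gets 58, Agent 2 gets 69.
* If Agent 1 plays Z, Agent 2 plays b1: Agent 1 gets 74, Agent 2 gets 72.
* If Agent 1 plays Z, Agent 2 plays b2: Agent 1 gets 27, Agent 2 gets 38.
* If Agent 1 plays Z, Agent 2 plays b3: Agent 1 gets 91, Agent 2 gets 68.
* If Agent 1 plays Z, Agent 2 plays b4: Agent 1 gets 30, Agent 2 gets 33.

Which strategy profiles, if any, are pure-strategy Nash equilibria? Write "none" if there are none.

Agent 1 against b1: payoffs 13, 40, 22, 74 → best response Z.
Agent 1 against b2: payoffs 57, 54, 43, 27 → best response W.
Agent 1 against b3: payoffs 38, 94, 40, 91 → best response X.
Agent 1 against b4: payoffs 22, 31, 58, 30 → best response Y.
Agent 2 against W: payoffs 47, 26, 54, 61 → best response b4.
Agent 2 against X: payoffs 94, 98, 45, 28 → best response b2.
Agent 2 against Y: payoffs 12, 34, 44, 69 → best response b4.
Agent 2 against Z: payoffs 72, 38, 68, 33 → best response b1.
Mutual best responses: (Y, b4); (Z, b1).

Pure-strategy Nash equilibria: (Y, b4); (Z, b1)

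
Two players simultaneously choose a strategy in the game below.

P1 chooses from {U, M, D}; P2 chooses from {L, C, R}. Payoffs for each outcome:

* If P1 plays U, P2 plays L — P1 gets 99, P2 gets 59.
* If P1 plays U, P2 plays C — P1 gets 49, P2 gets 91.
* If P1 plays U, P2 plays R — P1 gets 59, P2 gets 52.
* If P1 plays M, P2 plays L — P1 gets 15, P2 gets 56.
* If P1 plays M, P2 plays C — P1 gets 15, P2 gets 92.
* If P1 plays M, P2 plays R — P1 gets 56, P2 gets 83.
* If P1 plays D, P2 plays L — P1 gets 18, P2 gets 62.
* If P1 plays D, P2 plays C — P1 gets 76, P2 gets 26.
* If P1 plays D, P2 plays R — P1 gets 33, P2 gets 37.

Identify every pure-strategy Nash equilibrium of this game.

For each strategy profile, look for a profitable unilateral deviation.
(U, L): P2 can switch to C (59 → 91). Not NE.
(U, C): P1 can switch to D (49 → 76). Not NE.
(U, R): P2 can switch to L (52 → 59). Not NE.
(M, L): P1 can switch to U (15 → 99). Not NE.
(M, C): P1 can switch to U (15 → 49). Not NE.
(M, R): P1 can switch to U (56 → 59). Not NE.
(D, L): P1 can switch to U (18 → 99). Not NE.
(D, C): P2 can switch to L (26 → 62). Not NE.
(D, R): P1 can switch to U (33 → 59). Not NE.

none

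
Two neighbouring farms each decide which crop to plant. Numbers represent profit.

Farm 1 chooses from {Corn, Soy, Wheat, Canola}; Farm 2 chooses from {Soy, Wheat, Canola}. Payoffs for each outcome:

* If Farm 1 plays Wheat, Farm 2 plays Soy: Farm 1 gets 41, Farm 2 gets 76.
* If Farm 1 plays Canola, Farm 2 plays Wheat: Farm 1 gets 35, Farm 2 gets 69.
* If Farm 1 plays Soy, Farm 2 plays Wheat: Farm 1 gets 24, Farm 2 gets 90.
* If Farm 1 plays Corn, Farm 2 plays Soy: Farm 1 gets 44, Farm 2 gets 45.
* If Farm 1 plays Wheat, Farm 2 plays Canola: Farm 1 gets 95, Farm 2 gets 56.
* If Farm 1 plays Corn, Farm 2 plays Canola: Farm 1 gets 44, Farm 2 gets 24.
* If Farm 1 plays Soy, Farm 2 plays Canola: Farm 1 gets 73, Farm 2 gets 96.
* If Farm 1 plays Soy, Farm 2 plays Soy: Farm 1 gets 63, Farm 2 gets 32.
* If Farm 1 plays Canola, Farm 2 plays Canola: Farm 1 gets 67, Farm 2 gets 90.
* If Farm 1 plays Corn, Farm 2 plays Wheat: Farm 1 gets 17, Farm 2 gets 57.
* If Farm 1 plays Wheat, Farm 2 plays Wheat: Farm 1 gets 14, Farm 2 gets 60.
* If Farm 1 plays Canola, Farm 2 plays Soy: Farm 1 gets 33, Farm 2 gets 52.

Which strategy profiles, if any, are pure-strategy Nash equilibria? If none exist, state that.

This game has no pure Nash equilibrium.

Farm 1 against Soy: payoffs 44, 63, 41, 33 → best response Soy.
Farm 1 against Wheat: payoffs 17, 24, 14, 35 → best response Canola.
Farm 1 against Canola: payoffs 44, 73, 95, 67 → best response Wheat.
Farm 2 against Corn: payoffs 45, 57, 24 → best response Wheat.
Farm 2 against Soy: payoffs 32, 90, 96 → best response Canola.
Farm 2 against Wheat: payoffs 76, 60, 56 → best response Soy.
Farm 2 against Canola: payoffs 52, 69, 90 → best response Canola.
No profile is a mutual best response for all players.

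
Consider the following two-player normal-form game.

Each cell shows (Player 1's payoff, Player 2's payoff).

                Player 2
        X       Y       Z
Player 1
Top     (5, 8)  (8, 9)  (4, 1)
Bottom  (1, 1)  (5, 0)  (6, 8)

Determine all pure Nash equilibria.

For each player, find the best response to each opponent profile; mutual best responses are the pure NE.
Player 1 against X: payoffs 5, 1 → best response Top.
Player 1 against Y: payoffs 8, 5 → best response Top.
Player 1 against Z: payoffs 4, 6 → best response Bottom.
Player 2 against Top: payoffs 8, 9, 1 → best response Y.
Player 2 against Bottom: payoffs 1, 0, 8 → best response Z.
Mutual best responses: (Top, Y); (Bottom, Z).

The pure Nash equilibria are (Top, Y), (Bottom, Z).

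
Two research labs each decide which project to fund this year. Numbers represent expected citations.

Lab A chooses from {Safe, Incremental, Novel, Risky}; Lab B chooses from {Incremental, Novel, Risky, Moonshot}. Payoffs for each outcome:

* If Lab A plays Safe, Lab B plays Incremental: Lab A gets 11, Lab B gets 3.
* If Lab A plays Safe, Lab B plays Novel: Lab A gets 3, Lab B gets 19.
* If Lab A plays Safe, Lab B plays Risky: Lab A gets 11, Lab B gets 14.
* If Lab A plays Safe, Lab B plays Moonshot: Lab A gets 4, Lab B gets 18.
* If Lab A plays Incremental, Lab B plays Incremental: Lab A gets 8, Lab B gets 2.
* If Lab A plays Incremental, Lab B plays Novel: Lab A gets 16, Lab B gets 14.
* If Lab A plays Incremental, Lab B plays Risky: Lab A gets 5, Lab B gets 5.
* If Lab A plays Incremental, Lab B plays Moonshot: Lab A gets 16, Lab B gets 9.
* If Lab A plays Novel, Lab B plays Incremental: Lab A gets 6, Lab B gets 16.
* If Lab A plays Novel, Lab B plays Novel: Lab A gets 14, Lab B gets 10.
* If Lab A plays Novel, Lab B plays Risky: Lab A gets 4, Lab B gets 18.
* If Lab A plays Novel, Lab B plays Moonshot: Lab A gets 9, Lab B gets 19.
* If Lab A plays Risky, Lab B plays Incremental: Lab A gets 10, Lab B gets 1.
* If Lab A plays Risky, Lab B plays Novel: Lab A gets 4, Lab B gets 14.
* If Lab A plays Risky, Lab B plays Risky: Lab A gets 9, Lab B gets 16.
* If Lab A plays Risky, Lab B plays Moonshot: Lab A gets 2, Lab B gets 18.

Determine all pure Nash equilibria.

Lab A against Incremental: payoffs 11, 8, 6, 10 → best response Safe.
Lab A against Novel: payoffs 3, 16, 14, 4 → best response Incremental.
Lab A against Risky: payoffs 11, 5, 4, 9 → best response Safe.
Lab A against Moonshot: payoffs 4, 16, 9, 2 → best response Incremental.
Lab B against Safe: payoffs 3, 19, 14, 18 → best response Novel.
Lab B against Incremental: payoffs 2, 14, 5, 9 → best response Novel.
Lab B against Novel: payoffs 16, 10, 18, 19 → best response Moonshot.
Lab B against Risky: payoffs 1, 14, 16, 18 → best response Moonshot.
Mutual best responses: (Incremental, Novel).

(Incremental, Novel)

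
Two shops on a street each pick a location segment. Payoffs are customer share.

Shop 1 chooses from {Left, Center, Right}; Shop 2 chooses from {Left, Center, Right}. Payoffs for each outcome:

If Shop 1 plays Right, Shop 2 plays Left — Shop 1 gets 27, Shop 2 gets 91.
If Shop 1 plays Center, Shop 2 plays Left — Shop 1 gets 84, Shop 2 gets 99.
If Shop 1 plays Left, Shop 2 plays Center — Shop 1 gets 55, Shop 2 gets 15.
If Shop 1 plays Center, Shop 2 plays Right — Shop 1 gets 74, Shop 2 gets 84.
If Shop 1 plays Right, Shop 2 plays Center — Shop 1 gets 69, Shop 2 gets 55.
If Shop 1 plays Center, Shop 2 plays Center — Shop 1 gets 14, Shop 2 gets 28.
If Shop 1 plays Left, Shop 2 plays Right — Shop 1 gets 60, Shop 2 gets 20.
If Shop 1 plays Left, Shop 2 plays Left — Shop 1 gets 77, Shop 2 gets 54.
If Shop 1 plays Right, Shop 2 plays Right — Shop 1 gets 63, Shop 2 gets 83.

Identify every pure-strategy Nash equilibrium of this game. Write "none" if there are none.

(Left, Left): Shop 1 can switch to Center (77 → 84). Not NE.
(Left, Center): Shop 1 can switch to Right (55 → 69). Not NE.
(Left, Right): Shop 1 can switch to Center (60 → 74). Not NE.
(Center, Left): Shop 1 gets 84, best alternative 77; Shop 2 gets 99, best alternative 84. No profitable deviation — NE.
(Center, Center): Shop 1 can switch to Left (14 → 55). Not NE.
(Center, Right): Shop 2 can switch to Left (84 → 99). Not NE.
(Right, Left): Shop 1 can switch to Left (27 → 77). Not NE.
(Right, Center): Shop 2 can switch to Left (55 → 91). Not NE.
(Right, Right): Shop 1 can switch to Center (63 → 74). Not NE.

(Center, Left)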